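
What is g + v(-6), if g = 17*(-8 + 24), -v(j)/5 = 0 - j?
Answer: 242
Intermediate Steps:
v(j) = 5*j (v(j) = -5*(0 - j) = -(-5)*j = 5*j)
g = 272 (g = 17*16 = 272)
g + v(-6) = 272 + 5*(-6) = 272 - 30 = 242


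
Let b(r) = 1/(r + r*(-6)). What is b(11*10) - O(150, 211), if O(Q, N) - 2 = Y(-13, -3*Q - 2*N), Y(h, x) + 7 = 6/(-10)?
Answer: 3079/550 ≈ 5.5982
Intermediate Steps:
b(r) = -1/(5*r) (b(r) = 1/(r - 6*r) = 1/(-5*r) = -1/(5*r))
Y(h, x) = -38/5 (Y(h, x) = -7 + 6/(-10) = -7 + 6*(-1/10) = -7 - 3/5 = -38/5)
O(Q, N) = -28/5 (O(Q, N) = 2 - 38/5 = -28/5)
b(11*10) - O(150, 211) = -1/(5*(11*10)) - 1*(-28/5) = -1/5/110 + 28/5 = -1/5*1/110 + 28/5 = -1/550 + 28/5 = 3079/550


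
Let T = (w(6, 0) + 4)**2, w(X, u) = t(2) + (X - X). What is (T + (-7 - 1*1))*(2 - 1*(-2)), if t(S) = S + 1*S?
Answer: 224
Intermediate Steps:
t(S) = 2*S (t(S) = S + S = 2*S)
w(X, u) = 4 (w(X, u) = 2*2 + (X - X) = 4 + 0 = 4)
T = 64 (T = (4 + 4)**2 = 8**2 = 64)
(T + (-7 - 1*1))*(2 - 1*(-2)) = (64 + (-7 - 1*1))*(2 - 1*(-2)) = (64 + (-7 - 1))*(2 + 2) = (64 - 8)*4 = 56*4 = 224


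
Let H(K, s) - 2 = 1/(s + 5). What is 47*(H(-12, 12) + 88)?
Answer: 71957/17 ≈ 4232.8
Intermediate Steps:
H(K, s) = 2 + 1/(5 + s) (H(K, s) = 2 + 1/(s + 5) = 2 + 1/(5 + s))
47*(H(-12, 12) + 88) = 47*((11 + 2*12)/(5 + 12) + 88) = 47*((11 + 24)/17 + 88) = 47*((1/17)*35 + 88) = 47*(35/17 + 88) = 47*(1531/17) = 71957/17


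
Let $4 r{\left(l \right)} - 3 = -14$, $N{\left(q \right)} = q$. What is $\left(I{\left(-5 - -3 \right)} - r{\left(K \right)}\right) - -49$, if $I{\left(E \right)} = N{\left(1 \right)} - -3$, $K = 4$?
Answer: $\frac{223}{4} \approx 55.75$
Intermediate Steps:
$r{\left(l \right)} = - \frac{11}{4}$ ($r{\left(l \right)} = \frac{3}{4} + \frac{1}{4} \left(-14\right) = \frac{3}{4} - \frac{7}{2} = - \frac{11}{4}$)
$I{\left(E \right)} = 4$ ($I{\left(E \right)} = 1 - -3 = 1 + 3 = 4$)
$\left(I{\left(-5 - -3 \right)} - r{\left(K \right)}\right) - -49 = \left(4 - - \frac{11}{4}\right) - -49 = \left(4 + \frac{11}{4}\right) + 49 = \frac{27}{4} + 49 = \frac{223}{4}$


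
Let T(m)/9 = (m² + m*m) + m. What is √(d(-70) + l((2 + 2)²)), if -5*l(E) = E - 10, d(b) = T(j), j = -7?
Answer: √20445/5 ≈ 28.597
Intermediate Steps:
T(m) = 9*m + 18*m² (T(m) = 9*((m² + m*m) + m) = 9*((m² + m²) + m) = 9*(2*m² + m) = 9*(m + 2*m²) = 9*m + 18*m²)
d(b) = 819 (d(b) = 9*(-7)*(1 + 2*(-7)) = 9*(-7)*(1 - 14) = 9*(-7)*(-13) = 819)
l(E) = 2 - E/5 (l(E) = -(E - 10)/5 = -(-10 + E)/5 = 2 - E/5)
√(d(-70) + l((2 + 2)²)) = √(819 + (2 - (2 + 2)²/5)) = √(819 + (2 - ⅕*4²)) = √(819 + (2 - ⅕*16)) = √(819 + (2 - 16/5)) = √(819 - 6/5) = √(4089/5) = √20445/5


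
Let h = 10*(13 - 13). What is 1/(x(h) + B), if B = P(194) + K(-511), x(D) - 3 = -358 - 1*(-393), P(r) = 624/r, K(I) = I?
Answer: -97/45569 ≈ -0.0021286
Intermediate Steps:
h = 0 (h = 10*0 = 0)
x(D) = 38 (x(D) = 3 + (-358 - 1*(-393)) = 3 + (-358 + 393) = 3 + 35 = 38)
B = -49255/97 (B = 624/194 - 511 = 624*(1/194) - 511 = 312/97 - 511 = -49255/97 ≈ -507.78)
1/(x(h) + B) = 1/(38 - 49255/97) = 1/(-45569/97) = -97/45569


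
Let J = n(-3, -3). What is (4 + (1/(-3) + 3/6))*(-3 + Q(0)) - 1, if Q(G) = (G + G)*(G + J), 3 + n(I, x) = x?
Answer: -27/2 ≈ -13.500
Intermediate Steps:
n(I, x) = -3 + x
J = -6 (J = -3 - 3 = -6)
Q(G) = 2*G*(-6 + G) (Q(G) = (G + G)*(G - 6) = (2*G)*(-6 + G) = 2*G*(-6 + G))
(4 + (1/(-3) + 3/6))*(-3 + Q(0)) - 1 = (4 + (1/(-3) + 3/6))*(-3 + 2*0*(-6 + 0)) - 1 = (4 + (1*(-1/3) + 3*(1/6)))*(-3 + 2*0*(-6)) - 1 = (4 + (-1/3 + 1/2))*(-3 + 0) - 1 = (4 + 1/6)*(-3) - 1 = (25/6)*(-3) - 1 = -25/2 - 1 = -27/2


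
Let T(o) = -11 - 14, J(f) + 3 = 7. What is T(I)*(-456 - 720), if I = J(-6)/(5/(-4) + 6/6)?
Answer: 29400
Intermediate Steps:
J(f) = 4 (J(f) = -3 + 7 = 4)
I = -16 (I = 4/(5/(-4) + 6/6) = 4/(5*(-1/4) + 6*(1/6)) = 4/(-5/4 + 1) = 4/(-1/4) = 4*(-4) = -16)
T(o) = -25
T(I)*(-456 - 720) = -25*(-456 - 720) = -25*(-1176) = 29400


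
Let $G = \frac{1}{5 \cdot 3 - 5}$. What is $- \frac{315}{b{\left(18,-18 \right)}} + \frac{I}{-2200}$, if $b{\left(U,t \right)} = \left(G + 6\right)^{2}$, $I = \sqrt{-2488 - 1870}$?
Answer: $- \frac{31500}{3721} - \frac{i \sqrt{4358}}{2200} \approx -8.4655 - 0.030007 i$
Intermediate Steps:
$I = i \sqrt{4358}$ ($I = \sqrt{-4358} = i \sqrt{4358} \approx 66.015 i$)
$G = \frac{1}{10}$ ($G = \frac{1}{15 - 5} = \frac{1}{10} \approx 0.1$)
$b{\left(U,t \right)} = \frac{3721}{100}$ ($b{\left(U,t \right)} = \left(\frac{1}{10} + 6\right)^{2} = \left(\frac{61}{10}\right)^{2} = \frac{3721}{100}$)
$- \frac{315}{b{\left(18,-18 \right)}} + \frac{I}{-2200} = - \frac{315}{\frac{3721}{100}} + \frac{i \sqrt{4358}}{-2200} = \left(-315\right) \frac{100}{3721} + i \sqrt{4358} \left(- \frac{1}{2200}\right) = - \frac{31500}{3721} - \frac{i \sqrt{4358}}{2200}$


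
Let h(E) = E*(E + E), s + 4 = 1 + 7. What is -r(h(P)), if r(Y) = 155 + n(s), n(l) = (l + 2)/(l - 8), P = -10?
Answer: -307/2 ≈ -153.50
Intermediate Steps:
s = 4 (s = -4 + (1 + 7) = -4 + 8 = 4)
h(E) = 2*E² (h(E) = E*(2*E) = 2*E²)
n(l) = (2 + l)/(-8 + l)
r(Y) = 307/2 (r(Y) = 155 + (2 + 4)/(-8 + 4) = 155 + 6/(-4) = 155 - ¼*6 = 155 - 3/2 = 307/2)
-r(h(P)) = -1*307/2 = -307/2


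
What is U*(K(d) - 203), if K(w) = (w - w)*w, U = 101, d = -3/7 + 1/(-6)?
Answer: -20503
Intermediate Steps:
d = -25/42 (d = -3*1/7 + 1*(-1/6) = -3/7 - 1/6 = -25/42 ≈ -0.59524)
K(w) = 0 (K(w) = 0*w = 0)
U*(K(d) - 203) = 101*(0 - 203) = 101*(-203) = -20503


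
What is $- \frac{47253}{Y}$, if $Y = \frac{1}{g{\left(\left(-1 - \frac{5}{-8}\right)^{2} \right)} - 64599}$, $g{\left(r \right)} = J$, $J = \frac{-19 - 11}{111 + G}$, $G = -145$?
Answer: $\frac{51891732504}{17} \approx 3.0525 \cdot 10^{9}$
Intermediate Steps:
$J = \frac{15}{17}$ ($J = \frac{-19 - 11}{111 - 145} = - \frac{30}{-34} = \left(-30\right) \left(- \frac{1}{34}\right) = \frac{15}{17} \approx 0.88235$)
$g{\left(r \right)} = \frac{15}{17}$
$Y = - \frac{17}{1098168}$ ($Y = \frac{1}{\frac{15}{17} - 64599} = \frac{1}{- \frac{1098168}{17}} = - \frac{17}{1098168} \approx -1.548 \cdot 10^{-5}$)
$- \frac{47253}{Y} = - \frac{47253}{- \frac{17}{1098168}} = \left(-47253\right) \left(- \frac{1098168}{17}\right) = \frac{51891732504}{17}$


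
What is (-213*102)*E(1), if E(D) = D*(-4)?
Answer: 86904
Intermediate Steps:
E(D) = -4*D
(-213*102)*E(1) = (-213*102)*(-4*1) = -21726*(-4) = 86904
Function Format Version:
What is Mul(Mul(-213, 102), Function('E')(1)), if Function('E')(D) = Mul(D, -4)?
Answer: 86904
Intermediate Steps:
Function('E')(D) = Mul(-4, D)
Mul(Mul(-213, 102), Function('E')(1)) = Mul(Mul(-213, 102), Mul(-4, 1)) = Mul(-21726, -4) = 86904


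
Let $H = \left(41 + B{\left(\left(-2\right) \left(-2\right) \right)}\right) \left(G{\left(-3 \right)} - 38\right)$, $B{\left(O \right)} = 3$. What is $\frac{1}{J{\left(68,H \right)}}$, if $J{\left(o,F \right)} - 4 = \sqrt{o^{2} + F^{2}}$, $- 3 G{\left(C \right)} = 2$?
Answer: $- \frac{9}{6523072} + \frac{3 \sqrt{1630777}}{6523072} \approx 0.00058593$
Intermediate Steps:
$G{\left(C \right)} = - \frac{2}{3}$ ($G{\left(C \right)} = \left(- \frac{1}{3}\right) 2 = - \frac{2}{3}$)
$H = - \frac{5104}{3}$ ($H = \left(41 + 3\right) \left(- \frac{2}{3} - 38\right) = 44 \left(- \frac{116}{3}\right) = - \frac{5104}{3} \approx -1701.3$)
$J{\left(o,F \right)} = 4 + \sqrt{F^{2} + o^{2}}$ ($J{\left(o,F \right)} = 4 + \sqrt{o^{2} + F^{2}} = 4 + \sqrt{F^{2} + o^{2}}$)
$\frac{1}{J{\left(68,H \right)}} = \frac{1}{4 + \sqrt{\left(- \frac{5104}{3}\right)^{2} + 68^{2}}} = \frac{1}{4 + \sqrt{\frac{26050816}{9} + 4624}} = \frac{1}{4 + \sqrt{\frac{26092432}{9}}} = \frac{1}{4 + \frac{4 \sqrt{1630777}}{3}}$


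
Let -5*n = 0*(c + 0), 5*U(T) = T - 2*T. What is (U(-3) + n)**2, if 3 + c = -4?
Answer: 9/25 ≈ 0.36000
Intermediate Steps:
c = -7 (c = -3 - 4 = -7)
U(T) = -T/5 (U(T) = (T - 2*T)/5 = (-T)/5 = -T/5)
n = 0 (n = -0*(-7 + 0) = -0*(-7) = -1/5*0 = 0)
(U(-3) + n)**2 = (-1/5*(-3) + 0)**2 = (3/5 + 0)**2 = (3/5)**2 = 9/25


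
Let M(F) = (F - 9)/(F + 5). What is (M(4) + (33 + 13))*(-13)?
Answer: -5317/9 ≈ -590.78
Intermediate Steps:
M(F) = (-9 + F)/(5 + F)
(M(4) + (33 + 13))*(-13) = ((-9 + 4)/(5 + 4) + (33 + 13))*(-13) = (-5/9 + 46)*(-13) = (409/9)*(-13) = -5317/9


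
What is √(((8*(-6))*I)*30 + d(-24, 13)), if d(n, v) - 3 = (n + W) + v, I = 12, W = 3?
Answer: I*√17285 ≈ 131.47*I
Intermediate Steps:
d(n, v) = 6 + n + v (d(n, v) = 3 + ((n + 3) + v) = 3 + ((3 + n) + v) = 3 + (3 + n + v) = 6 + n + v)
√(((8*(-6))*I)*30 + d(-24, 13)) = √(((8*(-6))*12)*30 + (6 - 24 + 13)) = √(-48*12*30 - 5) = √(-576*30 - 5) = √(-17280 - 5) = √(-17285) = I*√17285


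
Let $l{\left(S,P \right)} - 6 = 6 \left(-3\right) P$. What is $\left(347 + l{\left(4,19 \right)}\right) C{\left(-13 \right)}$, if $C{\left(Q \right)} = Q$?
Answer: $-143$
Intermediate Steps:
$l{\left(S,P \right)} = 6 - 18 P$ ($l{\left(S,P \right)} = 6 + 6 \left(-3\right) P = 6 - 18 P$)
$\left(347 + l{\left(4,19 \right)}\right) C{\left(-13 \right)} = \left(347 + \left(6 - 342\right)\right) \left(-13\right) = \left(347 - 336\right) \left(-13\right) = 11 \left(-13\right) = -143$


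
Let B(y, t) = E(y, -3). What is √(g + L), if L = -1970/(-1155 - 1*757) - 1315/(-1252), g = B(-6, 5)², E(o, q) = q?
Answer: 11*√2049861414/149614 ≈ 3.3288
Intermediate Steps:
B(y, t) = -3
g = 9 (g = (-3)² = 9)
L = 311295/149614 (L = -1970/(-1155 - 757) - 1315*(-1/1252) = -1970/(-1912) + 1315/1252 = -1970*(-1/1912) + 1315/1252 = 985/956 + 1315/1252 = 311295/149614 ≈ 2.0807)
√(g + L) = √(9 + 311295/149614) = √(1657821/149614) = 11*√2049861414/149614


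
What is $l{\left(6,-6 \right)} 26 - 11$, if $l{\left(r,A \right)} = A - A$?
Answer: $-11$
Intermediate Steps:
$l{\left(r,A \right)} = 0$
$l{\left(6,-6 \right)} 26 - 11 = 0 \cdot 26 - 11 = 0 - 11 = -11$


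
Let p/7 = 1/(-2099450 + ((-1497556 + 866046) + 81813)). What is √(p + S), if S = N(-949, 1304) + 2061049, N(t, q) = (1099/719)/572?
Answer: √611632113907793509870671494019/544754694198 ≈ 1435.6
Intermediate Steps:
N(t, q) = 1099/411268 (N(t, q) = (1099*(1/719))*(1/572) = (1099/719)*(1/572) = 1099/411268)
p = -7/2649147 (p = 7/(-2099450 + ((-1497556 + 866046) + 81813)) = 7/(-2099450 + (-631510 + 81813)) = 7/(-2099450 - 549697) = 7/(-2649147) = 7*(-1/2649147) = -7/2649147 ≈ -2.6424e-6)
S = 847643501231/411268 (S = 1099/411268 + 2061049 = 847643501231/411268 ≈ 2.0610e+6)
√(p + S) = √(-7/2649147 + 847643501231/411268) = √(2245532238352721081/1089509388396) = √611632113907793509870671494019/544754694198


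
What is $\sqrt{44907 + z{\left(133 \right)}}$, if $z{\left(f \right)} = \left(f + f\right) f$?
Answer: $\sqrt{80285} \approx 283.35$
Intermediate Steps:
$z{\left(f \right)} = 2 f^{2}$ ($z{\left(f \right)} = 2 f f = 2 f^{2}$)
$\sqrt{44907 + z{\left(133 \right)}} = \sqrt{44907 + 2 \cdot 133^{2}} = \sqrt{44907 + 2 \cdot 17689} = \sqrt{44907 + 35378} = \sqrt{80285}$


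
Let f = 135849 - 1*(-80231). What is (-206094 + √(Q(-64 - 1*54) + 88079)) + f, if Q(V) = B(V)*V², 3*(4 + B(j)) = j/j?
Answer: 9986 + √333219/3 ≈ 10178.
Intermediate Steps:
B(j) = -11/3 (B(j) = -4 + (j/j)/3 = -4 + (⅓)*1 = -4 + ⅓ = -11/3)
f = 216080 (f = 135849 + 80231 = 216080)
Q(V) = -11*V²/3
(-206094 + √(Q(-64 - 1*54) + 88079)) + f = (-206094 + √(-11*(-64 - 1*54)²/3 + 88079)) + 216080 = (-206094 + √(-11*(-64 - 54)²/3 + 88079)) + 216080 = (-206094 + √(-11/3*(-118)² + 88079)) + 216080 = (-206094 + √(-11/3*13924 + 88079)) + 216080 = (-206094 + √(-153164/3 + 88079)) + 216080 = (-206094 + √(111073/3)) + 216080 = (-206094 + √333219/3) + 216080 = 9986 + √333219/3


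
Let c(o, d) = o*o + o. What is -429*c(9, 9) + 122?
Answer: -38488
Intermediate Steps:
c(o, d) = o + o² (c(o, d) = o² + o = o + o²)
-429*c(9, 9) + 122 = -3861*(1 + 9) + 122 = -3861*10 + 122 = -429*90 + 122 = -38610 + 122 = -38488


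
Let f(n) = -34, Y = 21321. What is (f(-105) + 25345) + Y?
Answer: 46632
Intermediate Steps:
(f(-105) + 25345) + Y = (-34 + 25345) + 21321 = 25311 + 21321 = 46632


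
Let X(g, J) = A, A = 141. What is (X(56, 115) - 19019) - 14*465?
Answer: -25388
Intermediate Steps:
X(g, J) = 141
(X(56, 115) - 19019) - 14*465 = (141 - 19019) - 14*465 = -18878 - 6510 = -25388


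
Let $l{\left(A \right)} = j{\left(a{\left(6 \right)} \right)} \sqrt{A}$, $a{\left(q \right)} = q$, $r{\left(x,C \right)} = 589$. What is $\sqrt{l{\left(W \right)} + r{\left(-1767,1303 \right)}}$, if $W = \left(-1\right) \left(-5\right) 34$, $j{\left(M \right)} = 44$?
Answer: $\sqrt{589 + 44 \sqrt{170}} \approx 34.098$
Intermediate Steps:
$W = 170$ ($W = 5 \cdot 34 = 170$)
$l{\left(A \right)} = 44 \sqrt{A}$
$\sqrt{l{\left(W \right)} + r{\left(-1767,1303 \right)}} = \sqrt{44 \sqrt{170} + 589} = \sqrt{589 + 44 \sqrt{170}}$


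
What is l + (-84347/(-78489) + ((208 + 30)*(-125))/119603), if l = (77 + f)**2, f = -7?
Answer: 46006600454791/9387519867 ≈ 4900.8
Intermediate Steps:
l = 4900 (l = (77 - 7)**2 = 70**2 = 4900)
l + (-84347/(-78489) + ((208 + 30)*(-125))/119603) = 4900 + (-84347/(-78489) + ((208 + 30)*(-125))/119603) = 4900 + (-84347*(-1/78489) + (238*(-125))*(1/119603)) = 4900 + (84347/78489 - 29750*1/119603) = 4900 + (84347/78489 - 29750/119603) = 4900 + 7753106491/9387519867 = 46006600454791/9387519867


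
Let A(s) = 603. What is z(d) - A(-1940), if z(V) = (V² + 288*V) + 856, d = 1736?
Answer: 3513917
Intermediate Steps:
z(V) = 856 + V² + 288*V
z(d) - A(-1940) = (856 + 1736² + 288*1736) - 1*603 = (856 + 3013696 + 499968) - 603 = 3514520 - 603 = 3513917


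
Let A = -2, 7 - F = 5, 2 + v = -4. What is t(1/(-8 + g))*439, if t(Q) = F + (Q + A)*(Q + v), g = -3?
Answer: 782737/121 ≈ 6468.9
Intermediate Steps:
v = -6 (v = -2 - 4 = -6)
F = 2 (F = 7 - 1*5 = 7 - 5 = 2)
t(Q) = 2 + (-6 + Q)*(-2 + Q) (t(Q) = 2 + (Q - 2)*(Q - 6) = 2 + (-2 + Q)*(-6 + Q) = 2 + (-6 + Q)*(-2 + Q))
t(1/(-8 + g))*439 = (14 + (1/(-8 - 3))**2 - 8/(-8 - 3))*439 = (14 + (1/(-11))**2 - 8/(-11))*439 = (14 + (-1/11)**2 - 8*(-1/11))*439 = (14 + 1/121 + 8/11)*439 = (1783/121)*439 = 782737/121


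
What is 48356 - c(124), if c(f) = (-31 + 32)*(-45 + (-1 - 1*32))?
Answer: 48434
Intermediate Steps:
c(f) = -78 (c(f) = 1*(-45 + (-1 - 32)) = 1*(-45 - 33) = 1*(-78) = -78)
48356 - c(124) = 48356 - 1*(-78) = 48356 + 78 = 48434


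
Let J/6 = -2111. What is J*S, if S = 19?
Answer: -240654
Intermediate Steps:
J = -12666 (J = 6*(-2111) = -12666)
J*S = -12666*19 = -240654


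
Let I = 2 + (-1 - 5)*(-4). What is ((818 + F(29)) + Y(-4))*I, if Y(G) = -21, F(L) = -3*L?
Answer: 18460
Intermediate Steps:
I = 26 (I = 2 - 6*(-4) = 2 + 24 = 26)
((818 + F(29)) + Y(-4))*I = ((818 - 3*29) - 21)*26 = ((818 - 87) - 21)*26 = (731 - 21)*26 = 710*26 = 18460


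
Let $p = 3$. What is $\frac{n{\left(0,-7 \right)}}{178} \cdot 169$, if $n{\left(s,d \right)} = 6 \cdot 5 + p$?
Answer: $\frac{5577}{178} \approx 31.331$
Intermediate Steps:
$n{\left(s,d \right)} = 33$ ($n{\left(s,d \right)} = 6 \cdot 5 + 3 = 30 + 3 = 33$)
$\frac{n{\left(0,-7 \right)}}{178} \cdot 169 = \frac{1}{178} \cdot 33 \cdot 169 = \frac{33}{178} \cdot 169 = \frac{5577}{178}$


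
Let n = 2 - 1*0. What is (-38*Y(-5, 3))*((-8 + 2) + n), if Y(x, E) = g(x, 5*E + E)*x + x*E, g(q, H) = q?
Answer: 1520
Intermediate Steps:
Y(x, E) = x² + E*x (Y(x, E) = x*x + x*E = x² + E*x)
n = 2 (n = 2 + 0 = 2)
(-38*Y(-5, 3))*((-8 + 2) + n) = (-(-190)*(3 - 5))*((-8 + 2) + 2) = (-(-190)*(-2))*(-6 + 2) = -38*10*(-4) = -380*(-4) = 1520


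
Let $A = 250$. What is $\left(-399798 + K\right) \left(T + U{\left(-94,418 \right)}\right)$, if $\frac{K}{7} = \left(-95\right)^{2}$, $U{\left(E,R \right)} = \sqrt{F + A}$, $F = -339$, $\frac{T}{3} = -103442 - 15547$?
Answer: $120163302441 - 336623 i \sqrt{89} \approx 1.2016 \cdot 10^{11} - 3.1757 \cdot 10^{6} i$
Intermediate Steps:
$T = -356967$ ($T = 3 \left(-103442 - 15547\right) = 3 \left(-118989\right) = -356967$)
$U{\left(E,R \right)} = i \sqrt{89}$ ($U{\left(E,R \right)} = \sqrt{-339 + 250} = \sqrt{-89} = i \sqrt{89}$)
$K = 63175$ ($K = 7 \left(-95\right)^{2} = 7 \cdot 9025 = 63175$)
$\left(-399798 + K\right) \left(T + U{\left(-94,418 \right)}\right) = \left(-399798 + 63175\right) \left(-356967 + i \sqrt{89}\right) = - 336623 \left(-356967 + i \sqrt{89}\right) = 120163302441 - 336623 i \sqrt{89}$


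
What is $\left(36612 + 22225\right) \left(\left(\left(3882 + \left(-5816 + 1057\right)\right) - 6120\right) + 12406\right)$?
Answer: $318249333$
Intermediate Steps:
$\left(36612 + 22225\right) \left(\left(\left(3882 + \left(-5816 + 1057\right)\right) - 6120\right) + 12406\right) = 58837 \left(\left(\left(3882 - 4759\right) - 6120\right) + 12406\right) = 58837 \left(\left(-877 - 6120\right) + 12406\right) = 58837 \left(-6997 + 12406\right) = 58837 \cdot 5409 = 318249333$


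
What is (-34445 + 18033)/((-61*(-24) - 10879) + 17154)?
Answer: -16412/7739 ≈ -2.1207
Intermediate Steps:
(-34445 + 18033)/((-61*(-24) - 10879) + 17154) = -16412/((1464 - 10879) + 17154) = -16412/(-9415 + 17154) = -16412/7739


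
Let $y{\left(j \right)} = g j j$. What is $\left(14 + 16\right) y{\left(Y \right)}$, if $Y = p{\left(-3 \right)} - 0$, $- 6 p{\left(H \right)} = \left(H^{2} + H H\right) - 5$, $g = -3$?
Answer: $- \frac{845}{2} \approx -422.5$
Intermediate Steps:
$p{\left(H \right)} = \frac{5}{6} - \frac{H^{2}}{3}$ ($p{\left(H \right)} = - \frac{\left(H^{2} + H H\right) - 5}{6} = - \frac{\left(H^{2} + H^{2}\right) - 5}{6} = - \frac{2 H^{2} - 5}{6} = - \frac{-5 + 2 H^{2}}{6} = \frac{5}{6} - \frac{H^{2}}{3}$)
$Y = - \frac{13}{6}$ ($Y = \left(\frac{5}{6} - \frac{\left(-3\right)^{2}}{3}\right) - 0 = \left(\frac{5}{6} - 3\right) + 0 = - \frac{13}{6} + 0 = - \frac{13}{6} \approx -2.1667$)
$y{\left(j \right)} = - 3 j^{2}$ ($y{\left(j \right)} = - 3 j j = - 3 j^{2}$)
$\left(14 + 16\right) y{\left(Y \right)} = \left(14 + 16\right) \left(- 3 \left(- \frac{13}{6}\right)^{2}\right) = 30 \left(\left(-3\right) \frac{169}{36}\right) = 30 \left(- \frac{169}{12}\right) = - \frac{845}{2}$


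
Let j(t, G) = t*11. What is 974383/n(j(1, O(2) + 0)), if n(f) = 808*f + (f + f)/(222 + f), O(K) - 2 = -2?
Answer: 227031239/2070926 ≈ 109.63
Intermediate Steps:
O(K) = 0 (O(K) = 2 - 2 = 0)
j(t, G) = 11*t
n(f) = 808*f + 2*f/(222 + f) (n(f) = 808*f + (2*f)/(222 + f) = 808*f + 2*f/(222 + f))
974383/n(j(1, O(2) + 0)) = 974383/((2*(11*1)*(89689 + 404*(11*1))/(222 + 11*1))) = 974383/((2*11*(89689 + 404*11)/(222 + 11))) = 974383/((2*11*(89689 + 4444)/233)) = 974383/((2*11*(1/233)*94133)) = 974383/(2070926/233) = 974383*(233/2070926) = 227031239/2070926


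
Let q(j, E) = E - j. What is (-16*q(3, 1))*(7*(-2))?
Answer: -448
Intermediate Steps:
(-16*q(3, 1))*(7*(-2)) = (-16*(1 - 1*3))*(7*(-2)) = -16*(1 - 3)*(-14) = -16*(-2)*(-14) = 32*(-14) = -448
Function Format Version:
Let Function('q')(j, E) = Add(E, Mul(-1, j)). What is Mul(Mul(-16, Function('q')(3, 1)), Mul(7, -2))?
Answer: -448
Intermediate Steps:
Mul(Mul(-16, Function('q')(3, 1)), Mul(7, -2)) = Mul(Mul(-16, Add(1, Mul(-1, 3))), Mul(7, -2)) = Mul(Mul(-16, Add(1, -3)), -14) = Mul(Mul(-16, -2), -14) = Mul(32, -14) = -448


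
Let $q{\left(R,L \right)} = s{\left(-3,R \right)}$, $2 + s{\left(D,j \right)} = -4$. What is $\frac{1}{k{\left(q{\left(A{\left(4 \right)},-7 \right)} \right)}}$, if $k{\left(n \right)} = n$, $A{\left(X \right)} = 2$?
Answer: $- \frac{1}{6} \approx -0.16667$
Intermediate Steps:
$s{\left(D,j \right)} = -6$ ($s{\left(D,j \right)} = -2 - 4 = -6$)
$q{\left(R,L \right)} = -6$
$\frac{1}{k{\left(q{\left(A{\left(4 \right)},-7 \right)} \right)}} = \frac{1}{-6} = - \frac{1}{6}$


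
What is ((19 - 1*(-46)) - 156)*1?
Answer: -91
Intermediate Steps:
((19 - 1*(-46)) - 156)*1 = ((19 + 46) - 156)*1 = (65 - 156)*1 = -91*1 = -91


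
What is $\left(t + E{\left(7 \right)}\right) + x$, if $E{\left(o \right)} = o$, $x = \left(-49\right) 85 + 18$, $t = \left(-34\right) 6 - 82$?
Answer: $-4426$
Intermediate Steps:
$t = -286$ ($t = -204 - 82 = -286$)
$x = -4147$ ($x = -4165 + 18 = -4147$)
$\left(t + E{\left(7 \right)}\right) + x = \left(-286 + 7\right) - 4147 = -279 - 4147 = -4426$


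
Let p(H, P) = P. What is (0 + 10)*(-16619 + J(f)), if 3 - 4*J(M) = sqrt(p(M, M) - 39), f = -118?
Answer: -332365/2 - 5*I*sqrt(157)/2 ≈ -1.6618e+5 - 31.325*I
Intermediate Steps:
J(M) = 3/4 - sqrt(-39 + M)/4 (J(M) = 3/4 - sqrt(M - 39)/4 = 3/4 - sqrt(-39 + M)/4)
(0 + 10)*(-16619 + J(f)) = (0 + 10)*(-16619 + (3/4 - sqrt(-39 - 118)/4)) = 10*(-16619 + (3/4 - I*sqrt(157)/4)) = 10*(-66473/4 - I*sqrt(157)/4) = -332365/2 - 5*I*sqrt(157)/2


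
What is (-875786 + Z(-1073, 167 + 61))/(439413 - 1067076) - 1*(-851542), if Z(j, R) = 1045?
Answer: 534482281087/627663 ≈ 8.5154e+5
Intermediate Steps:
(-875786 + Z(-1073, 167 + 61))/(439413 - 1067076) - 1*(-851542) = (-875786 + 1045)/(439413 - 1067076) - 1*(-851542) = -874741/(-627663) + 851542 = -874741*(-1/627663) + 851542 = 874741/627663 + 851542 = 534482281087/627663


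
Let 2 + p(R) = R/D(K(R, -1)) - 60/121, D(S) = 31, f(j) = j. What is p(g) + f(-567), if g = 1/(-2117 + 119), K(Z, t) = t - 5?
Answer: -4268085763/7494498 ≈ -569.50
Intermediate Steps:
K(Z, t) = -5 + t
g = -1/1998 (g = 1/(-1998) = -1/1998 ≈ -0.00050050)
p(R) = -302/121 + R/31 (p(R) = -2 + (R/31 - 60/121) = -2 + (-60/121 + R/31) = -302/121 + R/31)
p(g) + f(-567) = (-302/121 + (1/31)*(-1/1998)) - 567 = (-302/121 - 1/61938) - 567 = -18705397/7494498 - 567 = -4268085763/7494498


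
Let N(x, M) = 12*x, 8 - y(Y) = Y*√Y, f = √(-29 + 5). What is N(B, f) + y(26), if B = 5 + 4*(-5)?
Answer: -172 - 26*√26 ≈ -304.57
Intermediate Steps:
f = 2*I*√6 (f = √(-24) = 2*I*√6 ≈ 4.899*I)
y(Y) = 8 - Y^(3/2) (y(Y) = 8 - Y*√Y = 8 - Y^(3/2))
B = -15 (B = 5 - 20 = -15)
N(B, f) + y(26) = 12*(-15) + (8 - 26^(3/2)) = -180 + (8 - 26*√26) = -172 - 26*√26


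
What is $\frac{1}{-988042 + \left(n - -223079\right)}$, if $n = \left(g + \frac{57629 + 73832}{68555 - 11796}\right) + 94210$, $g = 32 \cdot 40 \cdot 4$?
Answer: $- \frac{56759}{37780531986} \approx -1.5023 \cdot 10^{-6}$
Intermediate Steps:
$g = 5120$ ($g = 1280 \cdot 4 = 5120$)
$n = \frac{5638002931}{56759}$ ($n = \left(5120 + \frac{57629 + 73832}{68555 - 11796}\right) + 94210 = \left(5120 + \frac{131461}{56759}\right) + 94210 = \frac{290737541}{56759} + 94210 = \frac{5638002931}{56759} \approx 99332.0$)
$\frac{1}{-988042 + \left(n - -223079\right)} = \frac{1}{-988042 + \left(\frac{5638002931}{56759} - -223079\right)} = \frac{1}{-988042 + \left(\frac{5638002931}{56759} + 223079\right)} = \frac{1}{-988042 + \frac{18299743892}{56759}} = \frac{1}{- \frac{37780531986}{56759}} = - \frac{56759}{37780531986}$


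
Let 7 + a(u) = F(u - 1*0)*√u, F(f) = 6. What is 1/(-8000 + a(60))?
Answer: -2669/21369963 - 4*√15/21369963 ≈ -0.00012562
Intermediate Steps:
a(u) = -7 + 6*√u
1/(-8000 + a(60)) = 1/(-8000 + (-7 + 6*√60)) = 1/(-8000 + (-7 + 6*(2*√15))) = 1/(-8000 + (-7 + 12*√15)) = 1/(-8007 + 12*√15)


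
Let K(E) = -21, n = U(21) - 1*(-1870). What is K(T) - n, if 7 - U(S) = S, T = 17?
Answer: -1877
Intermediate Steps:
U(S) = 7 - S
n = 1856 (n = (7 - 1*21) - 1*(-1870) = (7 - 21) + 1870 = -14 + 1870 = 1856)
K(T) - n = -21 - 1*1856 = -21 - 1856 = -1877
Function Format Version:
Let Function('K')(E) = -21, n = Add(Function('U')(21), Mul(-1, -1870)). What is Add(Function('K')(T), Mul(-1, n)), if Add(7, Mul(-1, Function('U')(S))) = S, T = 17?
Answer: -1877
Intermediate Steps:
Function('U')(S) = Add(7, Mul(-1, S))
n = 1856 (n = Add(Add(7, Mul(-1, 21)), Mul(-1, -1870)) = Add(Add(7, -21), 1870) = Add(-14, 1870) = 1856)
Add(Function('K')(T), Mul(-1, n)) = Add(-21, Mul(-1, 1856)) = Add(-21, -1856) = -1877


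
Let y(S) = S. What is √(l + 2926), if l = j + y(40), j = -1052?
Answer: √1914 ≈ 43.749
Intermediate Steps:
l = -1012 (l = -1052 + 40 = -1012)
√(l + 2926) = √(-1012 + 2926) = √1914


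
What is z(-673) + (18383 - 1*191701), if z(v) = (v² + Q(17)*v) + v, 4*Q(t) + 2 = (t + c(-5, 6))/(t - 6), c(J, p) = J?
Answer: 6140001/22 ≈ 2.7909e+5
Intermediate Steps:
Q(t) = -½ + (-5 + t)/(4*(-6 + t)) (Q(t) = -½ + ((t - 5)/(t - 6))/4 = -½ + ((-5 + t)/(-6 + t))/4 = -½ + (-5 + t)/(4*(-6 + t)))
z(v) = v² + 17*v/22 (z(v) = (v² + ((7 - 1*17)/(4*(-6 + 17)))*v) + v = (v² + ((¼)*(7 - 17)/11)*v) + v = (v² + ((¼)*(1/11)*(-10))*v) + v = (v² - 5*v/22) + v = v² + 17*v/22)
z(-673) + (18383 - 1*191701) = (1/22)*(-673)*(17 + 22*(-673)) + (18383 - 1*191701) = (1/22)*(-673)*(17 - 14806) + (18383 - 191701) = (1/22)*(-673)*(-14789) - 173318 = 9952997/22 - 173318 = 6140001/22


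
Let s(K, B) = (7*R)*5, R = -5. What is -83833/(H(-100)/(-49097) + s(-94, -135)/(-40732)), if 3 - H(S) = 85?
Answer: -167650826562332/11931999 ≈ -1.4051e+7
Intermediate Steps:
H(S) = -82 (H(S) = 3 - 1*85 = 3 - 85 = -82)
s(K, B) = -175 (s(K, B) = (7*(-5))*5 = -35*5 = -175)
-83833/(H(-100)/(-49097) + s(-94, -135)/(-40732)) = -83833/(-82/(-49097) - 175/(-40732)) = -83833/(-82*(-1/49097) - 175*(-1/40732)) = -83833/(82/49097 + 175/40732) = -83833/11931999/1999819004 = -83833*1999819004/11931999 = -167650826562332/11931999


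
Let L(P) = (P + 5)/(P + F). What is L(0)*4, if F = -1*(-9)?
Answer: 20/9 ≈ 2.2222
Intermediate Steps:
F = 9
L(P) = (5 + P)/(9 + P) (L(P) = (P + 5)/(P + 9) = (5 + P)/(9 + P))
L(0)*4 = ((5 + 0)/(9 + 0))*4 = (5/9)*4 = 20/9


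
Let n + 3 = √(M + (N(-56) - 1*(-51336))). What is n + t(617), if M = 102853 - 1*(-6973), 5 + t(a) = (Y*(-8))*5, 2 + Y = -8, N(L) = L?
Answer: 392 + √161106 ≈ 793.38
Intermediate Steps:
Y = -10 (Y = -2 - 8 = -10)
t(a) = 395 (t(a) = -5 - 10*(-8)*5 = -5 + 80*5 = -5 + 400 = 395)
M = 109826 (M = 102853 + 6973 = 109826)
n = -3 + √161106 (n = -3 + √(109826 + (-56 - 1*(-51336))) = -3 + √(109826 + (-56 + 51336)) = -3 + √(109826 + 51280) = -3 + √161106 ≈ 398.38)
n + t(617) = (-3 + √161106) + 395 = 392 + √161106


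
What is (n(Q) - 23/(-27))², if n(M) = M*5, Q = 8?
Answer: 1216609/729 ≈ 1668.9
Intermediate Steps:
n(M) = 5*M
(n(Q) - 23/(-27))² = (5*8 - 23/(-27))² = (40 - 23*(-1/27))² = (40 + 23/27)² = (1103/27)² = 1216609/729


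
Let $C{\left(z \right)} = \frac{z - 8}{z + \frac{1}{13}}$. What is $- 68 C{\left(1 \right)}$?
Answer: $442$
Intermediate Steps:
$C{\left(z \right)} = \frac{-8 + z}{\frac{1}{13} + z}$ ($C{\left(z \right)} = \frac{-8 + z}{z + \frac{1}{13}} = \frac{-8 + z}{\frac{1}{13} + z}$)
$- 68 C{\left(1 \right)} = - 68 \frac{13 \left(-8 + 1\right)}{1 + 13 \cdot 1} = - 68 \cdot 13 \frac{1}{1 + 13} \left(-7\right) = - 68 \cdot 13 \cdot \frac{1}{14} \left(-7\right) = \left(-68\right) \left(- \frac{13}{2}\right) = 442$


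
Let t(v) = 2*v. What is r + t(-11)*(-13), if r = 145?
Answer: 431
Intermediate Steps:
r + t(-11)*(-13) = 145 + (2*(-11))*(-13) = 145 - 22*(-13) = 145 + 286 = 431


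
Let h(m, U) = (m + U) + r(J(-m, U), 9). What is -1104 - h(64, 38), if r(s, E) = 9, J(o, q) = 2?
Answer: -1215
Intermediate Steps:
h(m, U) = 9 + U + m (h(m, U) = (m + U) + 9 = (U + m) + 9 = 9 + U + m)
-1104 - h(64, 38) = -1104 - (9 + 38 + 64) = -1104 - 1*111 = -1104 - 111 = -1215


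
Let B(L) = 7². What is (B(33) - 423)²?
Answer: 139876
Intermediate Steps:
B(L) = 49
(B(33) - 423)² = (49 - 423)² = (-374)² = 139876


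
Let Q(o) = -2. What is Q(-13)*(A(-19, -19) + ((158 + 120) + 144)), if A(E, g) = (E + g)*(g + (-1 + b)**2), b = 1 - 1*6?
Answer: 448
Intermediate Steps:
b = -5 (b = 1 - 6 = -5)
A(E, g) = (36 + g)*(E + g) (A(E, g) = (E + g)*(g + (-1 - 5)**2) = (E + g)*(g + (-6)**2) = (E + g)*(g + 36) = (E + g)*(36 + g) = (36 + g)*(E + g))
Q(-13)*(A(-19, -19) + ((158 + 120) + 144)) = -2*(((-19)**2 + 36*(-19) + 36*(-19) - 19*(-19)) + ((158 + 120) + 144)) = -2*((361 - 684 - 684 + 361) + (278 + 144)) = -2*(-646 + 422) = -2*(-224) = 448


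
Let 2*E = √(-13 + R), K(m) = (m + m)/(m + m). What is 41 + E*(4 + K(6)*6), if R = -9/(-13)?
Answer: 41 + 20*I*√130/13 ≈ 41.0 + 17.541*I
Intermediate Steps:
K(m) = 1 (K(m) = (2*m)/((2*m)) = (2*m)*(1/(2*m)) = 1)
R = 9/13 (R = -9*(-1/13) = 9/13 ≈ 0.69231)
E = 2*I*√130/13 (E = √(-13 + 9/13)/2 = √(-160/13)/2 = (4*I*√130/13)/2 = 2*I*√130/13 ≈ 1.7541*I)
41 + E*(4 + K(6)*6) = 41 + (2*I*√130/13)*(4 + 1*6) = 41 + (2*I*√130/13)*(4 + 6) = 41 + (2*I*√130/13)*10 = 41 + 20*I*√130/13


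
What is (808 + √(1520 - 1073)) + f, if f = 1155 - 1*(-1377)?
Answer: 3340 + √447 ≈ 3361.1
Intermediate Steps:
f = 2532 (f = 1155 + 1377 = 2532)
(808 + √(1520 - 1073)) + f = (808 + √(1520 - 1073)) + 2532 = (808 + √447) + 2532 = 3340 + √447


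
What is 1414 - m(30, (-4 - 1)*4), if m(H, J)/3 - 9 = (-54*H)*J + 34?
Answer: -95915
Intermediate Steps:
m(H, J) = 129 - 162*H*J (m(H, J) = 27 + 3*((-54*H)*J + 34) = 27 + 3*(-54*H*J + 34) = 27 + 3*(34 - 54*H*J) = 27 + (102 - 162*H*J) = 129 - 162*H*J)
1414 - m(30, (-4 - 1)*4) = 1414 - (129 - 162*30*(-4 - 1)*4) = 1414 - (129 - 162*30*(-5*4)) = 1414 - (129 - 162*30*(-20)) = 1414 - (129 + 97200) = 1414 - 1*97329 = 1414 - 97329 = -95915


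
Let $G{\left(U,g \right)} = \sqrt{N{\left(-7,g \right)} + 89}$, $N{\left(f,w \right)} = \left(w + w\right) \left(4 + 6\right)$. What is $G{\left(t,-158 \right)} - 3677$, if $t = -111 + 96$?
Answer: $-3677 + i \sqrt{3071} \approx -3677.0 + 55.417 i$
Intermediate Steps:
$t = -15$
$N{\left(f,w \right)} = 20 w$ ($N{\left(f,w \right)} = 2 w 10 = 20 w$)
$G{\left(U,g \right)} = \sqrt{89 + 20 g}$ ($G{\left(U,g \right)} = \sqrt{20 g + 89} = \sqrt{89 + 20 g}$)
$G{\left(t,-158 \right)} - 3677 = \sqrt{89 + 20 \left(-158\right)} - 3677 = \sqrt{89 - 3160} - 3677 = \sqrt{-3071} - 3677 = i \sqrt{3071} - 3677 = -3677 + i \sqrt{3071}$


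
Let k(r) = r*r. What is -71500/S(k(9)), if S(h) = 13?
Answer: -5500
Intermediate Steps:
k(r) = r²
-71500/S(k(9)) = -71500/13 = -71500*1/13 = -5500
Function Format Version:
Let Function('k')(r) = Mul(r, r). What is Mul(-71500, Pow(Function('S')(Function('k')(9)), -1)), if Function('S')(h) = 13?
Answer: -5500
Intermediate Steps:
Function('k')(r) = Pow(r, 2)
Mul(-71500, Pow(Function('S')(Function('k')(9)), -1)) = Mul(-71500, Pow(13, -1)) = Mul(-71500, Rational(1, 13)) = -5500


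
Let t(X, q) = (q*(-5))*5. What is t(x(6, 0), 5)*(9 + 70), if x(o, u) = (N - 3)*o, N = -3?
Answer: -9875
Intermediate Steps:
x(o, u) = -6*o (x(o, u) = (-3 - 3)*o = -6*o)
t(X, q) = -25*q (t(X, q) = -5*q*5 = -25*q)
t(x(6, 0), 5)*(9 + 70) = (-25*5)*(9 + 70) = -125*79 = -9875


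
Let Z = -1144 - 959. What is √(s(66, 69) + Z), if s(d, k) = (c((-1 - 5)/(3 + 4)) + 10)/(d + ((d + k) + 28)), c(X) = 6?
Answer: I*√110279759/229 ≈ 45.858*I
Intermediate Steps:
s(d, k) = 16/(28 + k + 2*d) (s(d, k) = (6 + 10)/(d + ((d + k) + 28)) = 16/(d + (28 + d + k)) = 16/(28 + k + 2*d))
Z = -2103
√(s(66, 69) + Z) = √(16/(28 + 69 + 2*66) - 2103) = √(16/(28 + 69 + 132) - 2103) = √(16/229 - 2103) = √(-481571/229) = I*√110279759/229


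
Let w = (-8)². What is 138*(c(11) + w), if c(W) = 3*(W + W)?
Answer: 17940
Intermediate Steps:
w = 64
c(W) = 6*W (c(W) = 3*(2*W) = 6*W)
138*(c(11) + w) = 138*(6*11 + 64) = 138*(66 + 64) = 138*130 = 17940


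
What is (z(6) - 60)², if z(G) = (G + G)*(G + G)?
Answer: 7056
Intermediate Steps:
z(G) = 4*G² (z(G) = (2*G)*(2*G) = 4*G²)
(z(6) - 60)² = (4*6² - 60)² = (4*36 - 60)² = (144 - 60)² = 84² = 7056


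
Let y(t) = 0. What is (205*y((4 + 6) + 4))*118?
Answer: 0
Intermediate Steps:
(205*y((4 + 6) + 4))*118 = (205*0)*118 = 0*118 = 0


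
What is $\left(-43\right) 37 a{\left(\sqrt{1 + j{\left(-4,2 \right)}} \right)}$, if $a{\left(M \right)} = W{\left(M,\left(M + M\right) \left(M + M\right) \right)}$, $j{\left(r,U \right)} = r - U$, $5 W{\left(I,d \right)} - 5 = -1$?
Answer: $- \frac{6364}{5} \approx -1272.8$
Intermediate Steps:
$W{\left(I,d \right)} = \frac{4}{5}$ ($W{\left(I,d \right)} = 1 + \frac{1}{5} \left(-1\right) = 1 - \frac{1}{5} = \frac{4}{5}$)
$a{\left(M \right)} = \frac{4}{5}$
$\left(-43\right) 37 a{\left(\sqrt{1 + j{\left(-4,2 \right)}} \right)} = \left(-43\right) 37 \cdot \frac{4}{5} = \left(-1591\right) \frac{4}{5} = - \frac{6364}{5}$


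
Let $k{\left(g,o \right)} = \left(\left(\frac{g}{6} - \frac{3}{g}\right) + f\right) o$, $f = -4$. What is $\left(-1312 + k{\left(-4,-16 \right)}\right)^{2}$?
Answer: $\frac{14047504}{9} \approx 1.5608 \cdot 10^{6}$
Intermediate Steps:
$k{\left(g,o \right)} = o \left(-4 - \frac{3}{g} + \frac{g}{6}\right)$ ($k{\left(g,o \right)} = \left(\left(\frac{g}{6} - \frac{3}{g}\right) - 4\right) o = \left(\left(- \frac{3}{g} + \frac{g}{6}\right) - 4\right) o = \left(-4 - \frac{3}{g} + \frac{g}{6}\right) o = o \left(-4 - \frac{3}{g} + \frac{g}{6}\right)$)
$\left(-1312 + k{\left(-4,-16 \right)}\right)^{2} = \left(-1312 + \frac{1}{6} \left(-16\right) \frac{1}{-4} \left(-18 - 4 \left(-24 - 4\right)\right)\right)^{2} = \left(-1312 + \frac{1}{6} \left(-16\right) \left(- \frac{1}{4}\right) \left(-18 - -112\right)\right)^{2} = \left(-1312 + \frac{1}{6} \left(-16\right) \left(- \frac{1}{4}\right) \left(-18 + 112\right)\right)^{2} = \left(-1312 + \frac{1}{6} \left(-16\right) \left(- \frac{1}{4}\right) 94\right)^{2} = \left(-1312 + \frac{188}{3}\right)^{2} = \left(- \frac{3748}{3}\right)^{2} = \frac{14047504}{9}$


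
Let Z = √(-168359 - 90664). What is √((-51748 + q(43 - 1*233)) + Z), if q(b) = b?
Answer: √(-51938 + I*√259023) ≈ 1.117 + 227.9*I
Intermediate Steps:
Z = I*√259023 (Z = √(-259023) = I*√259023 ≈ 508.94*I)
√((-51748 + q(43 - 1*233)) + Z) = √((-51748 + (43 - 1*233)) + I*√259023) = √((-51748 + (43 - 233)) + I*√259023) = √((-51748 - 190) + I*√259023) = √(-51938 + I*√259023)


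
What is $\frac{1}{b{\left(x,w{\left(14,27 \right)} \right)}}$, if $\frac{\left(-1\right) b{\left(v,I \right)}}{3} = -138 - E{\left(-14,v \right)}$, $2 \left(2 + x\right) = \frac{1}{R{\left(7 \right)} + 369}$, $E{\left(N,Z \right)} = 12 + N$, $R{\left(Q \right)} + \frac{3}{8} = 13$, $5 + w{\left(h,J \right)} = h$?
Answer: $\frac{1}{408} \approx 0.002451$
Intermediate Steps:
$w{\left(h,J \right)} = -5 + h$
$R{\left(Q \right)} = \frac{101}{8}$ ($R{\left(Q \right)} = - \frac{3}{8} + 13 = \frac{101}{8}$)
$x = - \frac{6102}{3053}$ ($x = -2 + \frac{1}{2 \left(\frac{101}{8} + 369\right)} = -2 + \frac{1}{2 \cdot \frac{3053}{8}} = -2 + \frac{1}{2} \cdot \frac{8}{3053} = -2 + \frac{4}{3053} = - \frac{6102}{3053} \approx -1.9987$)
$b{\left(v,I \right)} = 408$ ($b{\left(v,I \right)} = - 3 \left(-138 - \left(12 - 14\right)\right) = - 3 \left(-138 - -2\right) = - 3 \left(-138 + 2\right) = \left(-3\right) \left(-136\right) = 408$)
$\frac{1}{b{\left(x,w{\left(14,27 \right)} \right)}} = \frac{1}{408}$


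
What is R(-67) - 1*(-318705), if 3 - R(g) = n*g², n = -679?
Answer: 3366739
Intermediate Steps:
R(g) = 3 + 679*g² (R(g) = 3 - (-679)*g² = 3 + 679*g²)
R(-67) - 1*(-318705) = (3 + 679*(-67)²) - 1*(-318705) = (3 + 679*4489) + 318705 = (3 + 3048031) + 318705 = 3048034 + 318705 = 3366739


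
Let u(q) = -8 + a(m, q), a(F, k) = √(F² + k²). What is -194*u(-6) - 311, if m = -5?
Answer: 1241 - 194*√61 ≈ -274.19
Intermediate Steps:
u(q) = -8 + √(25 + q²) (u(q) = -8 + √((-5)² + q²) = -8 + √(25 + q²))
-194*u(-6) - 311 = -194*(-8 + √(25 + (-6)²)) - 311 = -194*(-8 + √(25 + 36)) - 311 = -194*(-8 + √61) - 311 = (1552 - 194*√61) - 311 = 1241 - 194*√61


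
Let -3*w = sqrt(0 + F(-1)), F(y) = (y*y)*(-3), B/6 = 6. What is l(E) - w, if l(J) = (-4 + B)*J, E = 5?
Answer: 160 + I*sqrt(3)/3 ≈ 160.0 + 0.57735*I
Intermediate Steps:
B = 36 (B = 6*6 = 36)
F(y) = -3*y**2 (F(y) = y**2*(-3) = -3*y**2)
w = -I*sqrt(3)/3 (w = -sqrt(0 - 3*(-1)**2)/3 = -sqrt(0 - 3*1)/3 = -sqrt(0 - 3)/3 = -I*sqrt(3)/3 ≈ -0.57735*I)
l(J) = 32*J (l(J) = (-4 + 36)*J = 32*J)
l(E) - w = 32*5 - (-1)*I*sqrt(3)/3 = 160 + I*sqrt(3)/3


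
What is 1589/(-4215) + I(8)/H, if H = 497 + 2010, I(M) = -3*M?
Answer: -4084783/10567005 ≈ -0.38656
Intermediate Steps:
H = 2507
1589/(-4215) + I(8)/H = 1589/(-4215) - 3*8/2507 = 1589*(-1/4215) - 24*1/2507 = -1589/4215 - 24/2507 = -4084783/10567005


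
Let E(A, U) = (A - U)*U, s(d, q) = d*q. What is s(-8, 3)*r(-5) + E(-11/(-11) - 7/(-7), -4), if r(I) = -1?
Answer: 0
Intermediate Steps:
E(A, U) = U*(A - U)
s(-8, 3)*r(-5) + E(-11/(-11) - 7/(-7), -4) = -8*3*(-1) - 4*((-11/(-11) - 7/(-7)) - 1*(-4)) = -24*(-1) - 4*((-11*(-1/11) - 7*(-⅐)) + 4) = 24 - 4*((1 + 1) + 4) = 24 - 4*(2 + 4) = 24 - 4*6 = 24 - 24 = 0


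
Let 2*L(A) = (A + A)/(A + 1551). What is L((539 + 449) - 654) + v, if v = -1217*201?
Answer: -461102711/1885 ≈ -2.4462e+5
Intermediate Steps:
L(A) = A/(1551 + A) (L(A) = ((A + A)/(A + 1551))/2 = ((2*A)/(1551 + A))/2 = (2*A/(1551 + A))/2 = A/(1551 + A))
v = -244617
L((539 + 449) - 654) + v = ((539 + 449) - 654)/(1551 + ((539 + 449) - 654)) - 244617 = (988 - 654)/(1551 + (988 - 654)) - 244617 = 334/(1551 + 334) - 244617 = 334/1885 - 244617 = -461102711/1885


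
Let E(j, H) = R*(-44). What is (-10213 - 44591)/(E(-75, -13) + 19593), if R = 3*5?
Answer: -18268/6311 ≈ -2.8946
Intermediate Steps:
R = 15
E(j, H) = -660 (E(j, H) = 15*(-44) = -660)
(-10213 - 44591)/(E(-75, -13) + 19593) = (-10213 - 44591)/(-660 + 19593) = -54804/18933 = -54804*1/18933 = -18268/6311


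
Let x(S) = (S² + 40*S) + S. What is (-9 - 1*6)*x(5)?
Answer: -3450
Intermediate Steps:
x(S) = S² + 41*S
(-9 - 1*6)*x(5) = (-9 - 1*6)*(5*(41 + 5)) = (-9 - 6)*(5*46) = -15*230 = -3450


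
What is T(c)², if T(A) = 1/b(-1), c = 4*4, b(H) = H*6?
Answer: 1/36 ≈ 0.027778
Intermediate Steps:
b(H) = 6*H
c = 16
T(A) = -⅙ (T(A) = 1/(6*(-1)) = 1/(-6) = -⅙)
T(c)² = (-⅙)² = 1/36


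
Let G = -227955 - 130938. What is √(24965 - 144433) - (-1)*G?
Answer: -358893 + 2*I*√29867 ≈ -3.5889e+5 + 345.64*I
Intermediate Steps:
G = -358893
√(24965 - 144433) - (-1)*G = √(24965 - 144433) - (-1)*(-358893) = √(-119468) - 1*358893 = 2*I*√29867 - 358893 = -358893 + 2*I*√29867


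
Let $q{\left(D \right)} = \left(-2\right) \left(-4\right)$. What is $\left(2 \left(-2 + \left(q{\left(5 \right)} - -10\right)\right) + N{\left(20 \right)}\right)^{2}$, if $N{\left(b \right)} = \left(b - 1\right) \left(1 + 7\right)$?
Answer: $33856$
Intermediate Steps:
$q{\left(D \right)} = 8$
$N{\left(b \right)} = -8 + 8 b$ ($N{\left(b \right)} = \left(-1 + b\right) 8 = -8 + 8 b$)
$\left(2 \left(-2 + \left(q{\left(5 \right)} - -10\right)\right) + N{\left(20 \right)}\right)^{2} = \left(2 \left(-2 + \left(8 - -10\right)\right) + \left(-8 + 8 \cdot 20\right)\right)^{2} = \left(2 \left(-2 + \left(8 + 10\right)\right) + \left(-8 + 160\right)\right)^{2} = \left(2 \left(-2 + 18\right) + 152\right)^{2} = \left(2 \cdot 16 + 152\right)^{2} = \left(32 + 152\right)^{2} = 184^{2} = 33856$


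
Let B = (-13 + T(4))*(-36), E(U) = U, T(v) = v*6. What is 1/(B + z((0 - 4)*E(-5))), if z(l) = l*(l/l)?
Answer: -1/376 ≈ -0.0026596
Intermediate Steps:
T(v) = 6*v
z(l) = l (z(l) = l*1 = l)
B = -396 (B = (-13 + 6*4)*(-36) = (-13 + 24)*(-36) = 11*(-36) = -396)
1/(B + z((0 - 4)*E(-5))) = 1/(-396 + (0 - 4)*(-5)) = 1/(-396 - 4*(-5)) = 1/(-396 + 20) = 1/(-376) = -1/376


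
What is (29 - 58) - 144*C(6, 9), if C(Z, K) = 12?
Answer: -1757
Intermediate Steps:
(29 - 58) - 144*C(6, 9) = (29 - 58) - 144*12 = -29 - 1728 = -1757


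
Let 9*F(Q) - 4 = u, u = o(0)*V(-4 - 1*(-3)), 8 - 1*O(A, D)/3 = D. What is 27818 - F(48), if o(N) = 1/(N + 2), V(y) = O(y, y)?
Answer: 500689/18 ≈ 27816.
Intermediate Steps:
O(A, D) = 24 - 3*D
V(y) = 24 - 3*y
o(N) = 1/(2 + N)
u = 27/2 (u = (24 - 3*(-4 - 1*(-3)))/(2 + 0) = (24 - 3*(-4 + 3))/2 = (24 - 3*(-1))/2 = (24 + 3)/2 = (½)*27 = 27/2 ≈ 13.500)
F(Q) = 35/18 (F(Q) = 4/9 + (⅑)*(27/2) = 4/9 + 3/2 = 35/18)
27818 - F(48) = 27818 - 1*35/18 = 27818 - 35/18 = 500689/18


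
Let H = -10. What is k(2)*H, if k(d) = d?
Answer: -20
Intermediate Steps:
k(2)*H = 2*(-10) = -20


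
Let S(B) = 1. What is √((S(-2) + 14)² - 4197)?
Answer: 2*I*√993 ≈ 63.024*I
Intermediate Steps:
√((S(-2) + 14)² - 4197) = √((1 + 14)² - 4197) = √(15² - 4197) = √(225 - 4197) = √(-3972) = 2*I*√993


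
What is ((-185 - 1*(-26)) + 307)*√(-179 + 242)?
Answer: 444*√7 ≈ 1174.7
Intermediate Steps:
((-185 - 1*(-26)) + 307)*√(-179 + 242) = ((-185 + 26) + 307)*√63 = (-159 + 307)*(3*√7) = 148*(3*√7) = 444*√7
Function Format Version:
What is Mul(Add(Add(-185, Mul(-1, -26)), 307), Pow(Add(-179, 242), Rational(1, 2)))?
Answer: Mul(444, Pow(7, Rational(1, 2))) ≈ 1174.7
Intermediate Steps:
Mul(Add(Add(-185, Mul(-1, -26)), 307), Pow(Add(-179, 242), Rational(1, 2))) = Mul(Add(Add(-185, 26), 307), Pow(63, Rational(1, 2))) = Mul(Add(-159, 307), Mul(3, Pow(7, Rational(1, 2)))) = Mul(148, Mul(3, Pow(7, Rational(1, 2)))) = Mul(444, Pow(7, Rational(1, 2)))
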